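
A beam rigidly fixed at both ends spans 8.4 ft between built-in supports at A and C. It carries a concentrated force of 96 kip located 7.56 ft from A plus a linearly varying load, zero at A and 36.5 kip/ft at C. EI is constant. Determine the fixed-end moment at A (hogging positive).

Release both end moments; the primary structure is a simply-supported span AC with redundants M_A and M_C.
Simple-span end rotations at A and C under the given loads:
  at A: point load 96 at a = 7.56: Pab(L + b)/(6LEI) = 111.8/EI
  at C: point load 96 at a = 7.56: Pab(L + a)/(6LEI) = 193.1/EI
  at A: triangular load, peak 36.5: 7w₀L³/(360EI) = 420.7/EI
  at C: triangular load, peak 36.5: w₀L³/(45EI) = 480.7/EI
  θ_A0 = 532.4/EI,  θ_C0 = 673.8/EI
Flexibility coefficients: a unit moment at one end gives L/(3EI) there and L/(6EI) at the far end, so f₁₁ = f₂₂ = 2.8/EI and f₁₂ = f₂₁ = 1.4/EI.
Compatibility — zero rotation at each built-in end:
  2.8 M_A + 1.4 M_C = 532.4
  1.4 M_A + 2.8 M_C = 673.8
Solving the pair gives M_A = 93.11 kip·ft and M_C = 194.1 kip·ft (hogging).

M_A = 93.11 kip·ft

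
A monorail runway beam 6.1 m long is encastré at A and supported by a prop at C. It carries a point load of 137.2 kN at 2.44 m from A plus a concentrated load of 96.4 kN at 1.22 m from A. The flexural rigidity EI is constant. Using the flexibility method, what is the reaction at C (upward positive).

R_C = 33.94 kN

Take the reaction at C as the redundant and release it; the primary structure is a cantilever fixed at A.
Downward deflection at the released point C due to the loads:
  point load 137.2 at a = 2.44: Pa²(3L − a)/(6EI) = 2159/EI
  point load 96.4 at a = 1.22: Pa²(3L − a)/(6EI) = 408.4/EI
  δ_0 = 2568/EI
Flexibility coefficient — unit upward force at C: δ_{CC} = L³/(3EI) = 75.66/EI.
Compatibility at C: δ_0 − R_C·δ_{CC} = 0, so R_C = 2568/75.66 = 33.94 kN.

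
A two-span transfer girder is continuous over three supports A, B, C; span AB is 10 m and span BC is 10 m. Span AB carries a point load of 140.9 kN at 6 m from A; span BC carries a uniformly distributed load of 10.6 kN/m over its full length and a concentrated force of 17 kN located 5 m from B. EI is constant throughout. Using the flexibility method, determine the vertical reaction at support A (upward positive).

Release continuity at B by inserting a hinge; the redundant is the internal moment M_B. The primary structure is two simply-supported spans AB and BC.
End slopes at the hinge B, treating each span as simply supported:
  span AB: point load 140.9 at a = 6: Pab(L + a)/(6LEI) = 901.8/EI
  span BC: UDL 10.6: wL³/(24EI) = 441.7/EI
  span BC: point load 17 at a = 5: Pab(L + b)/(6LEI) = 106.2/EI
  relative rotation θ_0 = (901.8 + 547.9)/EI = 1450/EI
A unit hogging moment at B produces rotation L₁/(3EI) + L₂/(3EI) = 6.667/EI.
Compatibility: M_B·(L₁+L₂)/(3EI) = θ_0, giving M_B = 217.5 kN·m (hogging).
Span AB, ΣM about A with M_B applied at B: R_B^{AB}·10 = 845.4 + 217.5, so R_B^{AB} = 106.3 kN and R_A = 140.9 − 106.3 = 34.61 kN.

R_A = 34.61 kN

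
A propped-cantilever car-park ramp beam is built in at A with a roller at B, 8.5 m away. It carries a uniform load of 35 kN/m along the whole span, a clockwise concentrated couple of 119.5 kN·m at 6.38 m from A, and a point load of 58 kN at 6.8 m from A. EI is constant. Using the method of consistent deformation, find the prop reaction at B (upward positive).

R_B = 172.2 kN

Choose R_B as the redundant. The primary structure is the cantilever fixed at A.
Free-end deflection of the primary structure under the applied loading (downward +):
  UDL 35: wL⁴/(8EI) = 22838/EI
  clockwise couple 119.5 at a = 6.38: M₀a(2L − a)/(2EI) = 4048/EI
  point load 58 at a = 6.8: Pa²(3L − a)/(6EI) = 8359/EI
  δ_0 = 35245/EI
Flexibility coefficient — unit upward force at B: δ_{BB} = L³/(3EI) = 204.7/EI.
The prop prevents deflection at B: R_B = δ_0/δ_{BB} = 35245/204.7 = 172.2 kN.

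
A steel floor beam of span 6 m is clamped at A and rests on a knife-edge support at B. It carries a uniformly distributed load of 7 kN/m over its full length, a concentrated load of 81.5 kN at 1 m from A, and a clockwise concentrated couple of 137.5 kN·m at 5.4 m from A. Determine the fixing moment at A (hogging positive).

M_A = 27.07 kN·m

Take the reaction at B as the redundant and release it; the primary structure is a cantilever fixed at A.
Downward deflection at the released point B due to the loads:
  UDL 7: wL⁴/(8EI) = 1134/EI
  point load 81.5 at a = 1: Pa²(3L − a)/(6EI) = 230.9/EI
  clockwise couple 137.5 at a = 5.4: M₀a(2L − a)/(2EI) = 2450/EI
  δ_0 = 3815/EI
Flexibility coefficient — unit upward force at B: δ_{BB} = L³/(3EI) = 72/EI.
The prop prevents deflection at B: R_B = δ_0/δ_{BB} = 3815/72 = 52.99 kN.
Moment equilibrium about A: M_A = Σ(load moments about A) − R_B·L = 345 − 52.99×6 = 27.07 kN·m.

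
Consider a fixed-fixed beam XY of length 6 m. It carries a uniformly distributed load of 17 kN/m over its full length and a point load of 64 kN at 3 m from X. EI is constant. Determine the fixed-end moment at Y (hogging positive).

Take the two fixed-end moments M_X, M_Y as redundants; the released structure is the simple span XY.
End rotations of the released simple span under the applied load (×1/EI):
  at X: UDL 17: wL³/(24EI) = 153/EI
  at Y: UDL 17: wL³/(24EI) = 153/EI
  at X: point load 64 at a = 3: Pab(L + b)/(6LEI) = 144/EI
  at Y: point load 64 at a = 3: Pab(L + a)/(6LEI) = 144/EI
  θ_X0 = 297/EI,  θ_Y0 = 297/EI
Flexibility coefficients: a unit moment at one end gives L/(3EI) there and L/(6EI) at the far end, so f₁₁ = f₂₂ = 2/EI and f₁₂ = f₂₁ = 1/EI.
Compatibility — zero rotation at each built-in end:
  2 M_X + 1 M_Y = 297
  1 M_X + 2 M_Y = 297
Solving the pair gives M_X = 99 kN·m and M_Y = 99 kN·m (hogging).

M_Y = 99 kN·m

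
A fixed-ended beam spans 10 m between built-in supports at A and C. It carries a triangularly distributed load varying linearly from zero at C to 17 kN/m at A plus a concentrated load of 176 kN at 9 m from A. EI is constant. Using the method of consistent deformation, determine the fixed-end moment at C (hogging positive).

Release both end moments; the primary structure is a simply-supported span AC with redundants M_A and M_C.
On the primary (simply-supported) span, the end slopes from the loading are:
  at A: triangular load, peak 17: w₀L³/(45EI) = 377.8/EI
  at C: triangular load, peak 17: 7w₀L³/(360EI) = 330.6/EI
  at A: point load 176 at a = 9: Pab(L + b)/(6LEI) = 290.4/EI
  at C: point load 176 at a = 9: Pab(L + a)/(6LEI) = 501.6/EI
  θ_A0 = 668.2/EI,  θ_C0 = 832.2/EI
Flexibility coefficients: a unit moment at one end gives L/(3EI) there and L/(6EI) at the far end, so f₁₁ = f₂₂ = 3.333/EI and f₁₂ = f₂₁ = 1.667/EI.
Compatibility — zero rotation at each built-in end:
  3.333 M_A + 1.667 M_C = 668.2
  1.667 M_A + 3.333 M_C = 832.2
Solving the pair gives M_A = 100.8 kN·m and M_C = 199.2 kN·m (hogging).

M_C = 199.2 kN·m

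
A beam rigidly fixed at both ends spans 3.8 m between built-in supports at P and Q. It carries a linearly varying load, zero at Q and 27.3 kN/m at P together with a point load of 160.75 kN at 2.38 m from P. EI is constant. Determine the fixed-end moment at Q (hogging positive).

Take the two fixed-end moments M_P, M_Q as redundants; the released structure is the simple span PQ.
End rotations of the released simple span under the applied load (×1/EI):
  at P: triangular load, peak 27.3: w₀L³/(45EI) = 33.29/EI
  at Q: triangular load, peak 27.3: 7w₀L³/(360EI) = 29.13/EI
  at P: point load 160.75 at a = 2.38: Pab(L + b)/(6LEI) = 124.4/EI
  at Q: point load 160.75 at a = 2.38: Pab(L + a)/(6LEI) = 147.3/EI
  θ_P0 = 157.7/EI,  θ_Q0 = 176.4/EI
Flexibility coefficients: a unit moment at one end gives L/(3EI) there and L/(6EI) at the far end, so f₁₁ = f₂₂ = 1.267/EI and f₁₂ = f₂₁ = 0.6333/EI.
Compatibility — zero rotation at each built-in end:
  1.267 M_P + 0.6333 M_Q = 157.7
  0.6333 M_P + 1.267 M_Q = 176.4
Solving the pair gives M_P = 73.13 kN·m and M_Q = 102.7 kN·m (hogging).

M_Q = 102.7 kN·m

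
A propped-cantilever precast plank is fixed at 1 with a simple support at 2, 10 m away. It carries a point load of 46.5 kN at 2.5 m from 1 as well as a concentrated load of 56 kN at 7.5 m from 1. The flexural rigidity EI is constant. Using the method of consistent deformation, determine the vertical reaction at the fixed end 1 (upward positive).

R_1 = 63.07 kN

Take the reaction at 2 as the redundant and release it; the primary structure is a cantilever fixed at 1.
Primary-structure tip deflection at 2 by superposition:
  point load 46.5 at a = 2.5: Pa²(3L − a)/(6EI) = 1332/EI
  point load 56 at a = 7.5: Pa²(3L − a)/(6EI) = 11812/EI
  δ_0 = 13145/EI
Tip deflection under a unit load at 2: L³/(3EI) = 333.3/EI.
Compatibility at 2: δ_0 − R_2·δ_{22} = 0, so R_2 = 13145/333.3 = 39.43 kN.
Vertical equilibrium: R_1 = ΣP − R_2 = 102.5 − 39.43 = 63.07 kN.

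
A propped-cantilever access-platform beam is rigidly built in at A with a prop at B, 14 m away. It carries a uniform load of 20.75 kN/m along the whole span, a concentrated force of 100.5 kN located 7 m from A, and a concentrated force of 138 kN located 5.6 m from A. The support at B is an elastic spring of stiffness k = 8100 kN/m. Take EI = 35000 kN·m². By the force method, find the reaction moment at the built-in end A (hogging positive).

Release the roller at B. Primary structure: cantilever fixed at A.
Downward deflection at the released point B due to the loads:
  UDL 20.75: wL⁴/(8EI) = 99642/EI
  point load 100.5 at a = 7: Pa²(3L − a)/(6EI) = 28726/EI
  point load 138 at a = 5.6: Pa²(3L − a)/(6EI) = 26255/EI
  δ_0 = 154622/EI
Flexibility coefficient — unit upward force at B: δ_{BB} = L³/(3EI) = 914.7/EI.
With EI = 35000 kN·m²: δ_0 = 4.4178 m and δ_{BB} = 0.026133 m/kN.
Compatibility — the spring shortens by R_B/k under the reaction it provides: δ_0 − R_B·δ_{BB} = R_B/k. With 1/k = 0.000123 m/kN, R_B = δ_0 / (δ_{BB} + 1/k) = 4.4178 / (0.026133 + 0.000123) = 168.3 kN.
Moment equilibrium about A: M_A = Σ(load moments about A) − R_B·L = 3510 − 168.3×14 = 1154 kN·m.

M_A = 1154 kN·m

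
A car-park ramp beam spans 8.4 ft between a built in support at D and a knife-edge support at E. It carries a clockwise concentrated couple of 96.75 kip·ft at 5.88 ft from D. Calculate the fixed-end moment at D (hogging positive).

M_D = -35.31 kip·ft

Remove the prop at E; the released (primary) structure is a cantilever built in at D.
Primary-structure tip deflection at E by superposition:
  clockwise couple 96.75 at a = 5.88: M₀a(2L − a)/(2EI) = 3106/EI
Tip deflection under a unit load at E: L³/(3EI) = 197.6/EI.
The prop prevents deflection at E: R_E = δ_0/δ_{EE} = 3106/197.6 = 15.72 kip.
Moment equilibrium about D: M_D = Σ(load moments about D) − R_E·L = 96.75 − 15.72×8.4 = -35.31 kip·ft.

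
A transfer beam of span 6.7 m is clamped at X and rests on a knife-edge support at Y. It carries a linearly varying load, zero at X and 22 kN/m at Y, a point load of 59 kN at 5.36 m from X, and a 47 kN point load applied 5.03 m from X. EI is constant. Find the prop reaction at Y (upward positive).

R_Y = 111.9 kN

Release the roller at Y. Primary structure: cantilever fixed at X.
Deflection at Y on the released cantilever, summing each load's contribution:
  triangular load, peak 22 at the free end: 11w₀L⁴/(120EI) = 4064/EI
  point load 59 at a = 5.36: Pa²(3L − a)/(6EI) = 4164/EI
  point load 47 at a = 5.03: Pa²(3L − a)/(6EI) = 2987/EI
  δ_0 = 11215/EI
Flexibility coefficient — unit upward force at Y: δ_{YY} = L³/(3EI) = 100.3/EI.
Compatibility at Y: δ_0 − R_Y·δ_{YY} = 0, so R_Y = 11215/100.3 = 111.9 kN.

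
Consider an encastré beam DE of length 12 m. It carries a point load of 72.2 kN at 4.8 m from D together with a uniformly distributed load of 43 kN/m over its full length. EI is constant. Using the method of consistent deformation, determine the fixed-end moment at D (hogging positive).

Take the two fixed-end moments M_D, M_E as redundants; the released structure is the simple span DE.
On the primary (simply-supported) span, the end slopes from the loading are:
  at D: point load 72.2 at a = 4.8: Pab(L + b)/(6LEI) = 665.4/EI
  at E: point load 72.2 at a = 4.8: Pab(L + a)/(6LEI) = 582.2/EI
  at D: UDL 43: wL³/(24EI) = 3096/EI
  at E: UDL 43: wL³/(24EI) = 3096/EI
  θ_D0 = 3761/EI,  θ_E0 = 3678/EI
Flexibility coefficients: a unit moment at one end gives L/(3EI) there and L/(6EI) at the far end, so f₁₁ = f₂₂ = 4/EI and f₁₂ = f₂₁ = 2/EI.
Compatibility — zero rotation at each built-in end:
  4 M_D + 2 M_E = 3761
  2 M_D + 4 M_E = 3678
Solving the pair gives M_D = 640.8 kN·m and M_E = 599.2 kN·m (hogging).

M_D = 640.8 kN·m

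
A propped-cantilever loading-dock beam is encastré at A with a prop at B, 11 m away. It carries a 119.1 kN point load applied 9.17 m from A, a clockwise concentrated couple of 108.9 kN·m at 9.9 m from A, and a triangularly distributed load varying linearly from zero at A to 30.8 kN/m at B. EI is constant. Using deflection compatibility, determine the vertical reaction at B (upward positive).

R_B = 197.5 kN

Release the roller at B. Primary structure: cantilever fixed at A.
Primary-structure tip deflection at B by superposition:
  point load 119.1 at a = 9.17: Pa²(3L − a)/(6EI) = 39776/EI
  clockwise couple 108.9 at a = 9.9: M₀a(2L − a)/(2EI) = 6523/EI
  triangular load, peak 30.8 at the free end: 11w₀L⁴/(120EI) = 41336/EI
  δ_0 = 87635/EI
Tip deflection under a unit load at B: L³/(3EI) = 443.7/EI.
The prop prevents deflection at B: R_B = δ_0/δ_{BB} = 87635/443.7 = 197.5 kN.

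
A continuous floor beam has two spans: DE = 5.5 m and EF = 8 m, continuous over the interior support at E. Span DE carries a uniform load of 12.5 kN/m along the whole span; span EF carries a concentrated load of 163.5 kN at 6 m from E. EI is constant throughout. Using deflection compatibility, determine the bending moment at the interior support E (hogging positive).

Take M_E as the redundant. Released structure: two simple spans DE and EF with a hinge at E.
End slopes at the hinge E, treating each span as simply supported:
  span DE: UDL 12.5: wL³/(24EI) = 86.65/EI
  span EF: point load 163.5 at a = 6: Pab(L + b)/(6LEI) = 408.8/EI
  relative rotation θ_0 = (86.65 + 408.8)/EI = 495.4/EI
A unit hogging moment at E produces rotation L₁/(3EI) + L₂/(3EI) = 4.5/EI.
Compatibility: M_E·(L₁+L₂)/(3EI) = θ_0, giving M_E = 110.1 kN·m (hogging).

M_E = 110.1 kN·m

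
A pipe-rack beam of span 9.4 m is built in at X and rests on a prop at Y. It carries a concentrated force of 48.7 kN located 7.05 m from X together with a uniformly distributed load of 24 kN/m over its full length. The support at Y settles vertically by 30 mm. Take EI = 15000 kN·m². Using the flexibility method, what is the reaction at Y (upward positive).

Take the reaction at Y as the redundant and release it; the primary structure is a cantilever fixed at X.
Downward deflection at the released point Y due to the loads:
  point load 48.7 at a = 7.05: Pa²(3L − a)/(6EI) = 8532/EI
  UDL 24: wL⁴/(8EI) = 23422/EI
  δ_0 = 31955/EI
Tip deflection under a unit load at Y: L³/(3EI) = 276.9/EI.
With EI = 15000 kN·m²: δ_0 = 2.1303 m and δ_{YY} = 0.018457 m/kN.
Compatibility — the beam at Y must follow the support down by 0.03 m: δ_0 − R_Y·δ_{YY} = 0.03, so R_Y = (2.1303 − 0.03)/0.018457 = 113.8 kN.

R_Y = 113.8 kN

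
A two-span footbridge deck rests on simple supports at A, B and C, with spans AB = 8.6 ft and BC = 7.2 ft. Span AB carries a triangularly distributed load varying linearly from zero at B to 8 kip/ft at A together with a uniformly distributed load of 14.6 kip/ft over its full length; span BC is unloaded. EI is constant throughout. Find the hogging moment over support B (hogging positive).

Release continuity at B by inserting a hinge; the redundant is the internal moment M_B. The primary structure is two simply-supported spans AB and BC.
Rotations at B on the released spans (each span's end-slope, ×1/EI):
  span AB: triangular load, peak 8: 7w₀L³/(360EI) = 98.94/EI
  span AB: UDL 14.6: wL³/(24EI) = 386.9/EI
  relative rotation θ_0 = (485.9 + 0)/EI = 485.9/EI
A unit hogging moment at B produces rotation L₁/(3EI) + L₂/(3EI) = 5.267/EI.
Compatibility: M_B·(L₁+L₂)/(3EI) = θ_0, giving M_B = 92.25 kip·ft (hogging).

M_B = 92.25 kip·ft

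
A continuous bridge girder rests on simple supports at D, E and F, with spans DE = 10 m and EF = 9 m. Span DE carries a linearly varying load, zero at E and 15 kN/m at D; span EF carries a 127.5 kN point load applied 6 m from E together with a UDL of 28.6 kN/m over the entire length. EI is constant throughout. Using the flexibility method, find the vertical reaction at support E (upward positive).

Release continuity at E by inserting a hinge; the redundant is the internal moment M_E. The primary structure is two simply-supported spans DE and EF.
Rotations at E on the released spans (each span's end-slope, ×1/EI):
  span DE: triangular load, peak 15: 7w₀L³/(360EI) = 291.7/EI
  span EF: point load 127.5 at a = 6: Pab(L + b)/(6LEI) = 510/EI
  span EF: UDL 28.6: wL³/(24EI) = 868.7/EI
  relative rotation θ_0 = (291.7 + 1379)/EI = 1670/EI
A unit hogging moment at E produces rotation L₁/(3EI) + L₂/(3EI) = 6.333/EI.
Compatibility: M_E·(L₁+L₂)/(3EI) = θ_0, giving M_E = 263.7 kN·m (hogging).
Span DE, ΣM about D with M_E applied at E: R_E^{DE}·10 = 250 + 263.7, so R_E^{DE} = 51.37 kN and R_D = 75 − 51.37 = 23.63 kN.
Span EF, ΣM about F: R_E^{EF}·9 = 1541 + 263.7, so R_E^{EF} = 200.5 kN and R_F = 384.9 − 200.5 = 184.4 kN.
R_E = 51.37 + 200.5 = 251.9 kN.

R_E = 251.9 kN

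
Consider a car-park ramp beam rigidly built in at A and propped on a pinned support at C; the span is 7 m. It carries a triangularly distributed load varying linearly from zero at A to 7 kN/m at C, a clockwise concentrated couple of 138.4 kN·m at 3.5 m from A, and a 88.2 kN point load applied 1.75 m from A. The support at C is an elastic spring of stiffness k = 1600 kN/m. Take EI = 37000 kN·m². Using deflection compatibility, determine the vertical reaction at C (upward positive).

R_C = 36.01 kN

Choose R_C as the redundant. The primary structure is the cantilever fixed at A.
Downward deflection at the released point C due to the loads:
  triangular load, peak 7 at the free end: 11w₀L⁴/(120EI) = 1541/EI
  clockwise couple 138.4 at a = 3.5: M₀a(2L − a)/(2EI) = 2543/EI
  point load 88.2 at a = 1.75: Pa²(3L − a)/(6EI) = 866.6/EI
  δ_0 = 4950/EI
Tip deflection under a unit load at C: L³/(3EI) = 114.3/EI.
With EI = 37000 kN·m²: δ_0 = 0.13379 m and δ_{CC} = 0.00309 m/kN.
Compatibility — the spring shortens by R_C/k under the reaction it provides: δ_0 − R_C·δ_{CC} = R_C/k. With 1/k = 0.000625 m/kN, R_C = δ_0 / (δ_{CC} + 1/k) = 0.13379 / (0.00309 + 0.000625) = 36.01 kN.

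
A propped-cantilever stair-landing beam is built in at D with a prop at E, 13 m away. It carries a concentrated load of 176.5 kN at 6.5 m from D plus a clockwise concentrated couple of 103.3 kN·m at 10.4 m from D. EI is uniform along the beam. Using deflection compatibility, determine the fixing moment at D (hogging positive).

M_D = 384.8 kN·m

Take the reaction at E as the redundant and release it; the primary structure is a cantilever fixed at D.
Deflection at E on the released cantilever, summing each load's contribution:
  point load 176.5 at a = 6.5: Pa²(3L − a)/(6EI) = 40393/EI
  clockwise couple 103.3 at a = 10.4: M₀a(2L − a)/(2EI) = 8380/EI
  δ_0 = 48772/EI
Flexibility coefficient — unit upward force at E: δ_{EE} = L³/(3EI) = 732.3/EI.
The prop prevents deflection at E: R_E = δ_0/δ_{EE} = 48772/732.3 = 66.6 kN.
Moment equilibrium about D: M_D = Σ(load moments about D) − R_E·L = 1251 − 66.6×13 = 384.8 kN·m.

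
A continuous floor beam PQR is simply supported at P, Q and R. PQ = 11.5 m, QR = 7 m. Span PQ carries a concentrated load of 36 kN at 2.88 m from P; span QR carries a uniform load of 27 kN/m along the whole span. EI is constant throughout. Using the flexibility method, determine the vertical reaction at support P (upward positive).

Release continuity at Q by inserting a hinge; the redundant is the internal moment M_Q. The primary structure is two simply-supported spans PQ and QR.
Discontinuity in slope at Q on the released structure — sum the simple-span end rotations:
  span PQ: point load 36 at a = 2.88: Pab(L + a)/(6LEI) = 186.3/EI
  span QR: UDL 27: wL³/(24EI) = 385.9/EI
  relative rotation θ_0 = (186.3 + 385.9)/EI = 572.1/EI
A unit hogging moment at Q produces rotation L₁/(3EI) + L₂/(3EI) = 6.167/EI.
Compatibility: M_Q·(L₁+L₂)/(3EI) = θ_0, giving M_Q = 92.78 kN·m (hogging).
Span PQ, ΣM about P with M_Q applied at Q: R_Q^{PQ}·11.5 = 103.7 + 92.78, so R_Q^{PQ} = 17.08 kN and R_P = 36 − 17.08 = 18.92 kN.

R_P = 18.92 kN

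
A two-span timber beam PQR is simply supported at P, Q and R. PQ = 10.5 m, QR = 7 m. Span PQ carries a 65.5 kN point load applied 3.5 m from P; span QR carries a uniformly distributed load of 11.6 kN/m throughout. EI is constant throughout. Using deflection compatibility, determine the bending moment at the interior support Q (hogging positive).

M_Q = 89.55 kN·m

Take M_Q as the redundant. Released structure: two simple spans PQ and QR with a hinge at Q.
Discontinuity in slope at Q on the released structure — sum the simple-span end rotations:
  span PQ: point load 65.5 at a = 3.5: Pab(L + a)/(6LEI) = 356.6/EI
  span QR: UDL 11.6: wL³/(24EI) = 165.8/EI
  relative rotation θ_0 = (356.6 + 165.8)/EI = 522.4/EI
A unit hogging moment at Q produces rotation L₁/(3EI) + L₂/(3EI) = 5.833/EI.
Slope continuity at Q: θ_0 = M_Q·5.833/EI, so M_Q = 522.4/5.833 = 89.55 kN·m (hogging).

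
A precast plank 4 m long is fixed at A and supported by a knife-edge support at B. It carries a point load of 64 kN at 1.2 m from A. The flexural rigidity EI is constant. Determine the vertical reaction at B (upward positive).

Take the reaction at B as the redundant and release it; the primary structure is a cantilever fixed at A.
Free-end deflection of the primary structure under the applied loading (downward +):
  point load 64 at a = 1.2: Pa²(3L − a)/(6EI) = 165.9/EI
Tip deflection under a unit load at B: L³/(3EI) = 21.33/EI.
The prop prevents deflection at B: R_B = δ_0/δ_{BB} = 165.9/21.33 = 7.776 kN.

R_B = 7.776 kN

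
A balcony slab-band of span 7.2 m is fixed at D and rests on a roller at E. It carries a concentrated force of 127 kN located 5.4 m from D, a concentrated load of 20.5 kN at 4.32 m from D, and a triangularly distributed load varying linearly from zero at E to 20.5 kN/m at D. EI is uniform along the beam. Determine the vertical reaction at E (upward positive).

Take the reaction at E as the redundant and release it; the primary structure is a cantilever fixed at D.
Free-end deflection of the primary structure under the applied loading (downward +):
  point load 127 at a = 5.4: Pa²(3L − a)/(6EI) = 9999/EI
  point load 20.5 at a = 4.32: Pa²(3L − a)/(6EI) = 1102/EI
  triangular load, peak 20.5 at the fixed end: w₀L⁴/(30EI) = 1836/EI
  δ_0 = 12937/EI
Flexibility coefficient — unit upward force at E: δ_{EE} = L³/(3EI) = 124.4/EI.
The prop prevents deflection at E: R_E = δ_0/δ_{EE} = 12937/124.4 = 104 kN.

R_E = 104 kN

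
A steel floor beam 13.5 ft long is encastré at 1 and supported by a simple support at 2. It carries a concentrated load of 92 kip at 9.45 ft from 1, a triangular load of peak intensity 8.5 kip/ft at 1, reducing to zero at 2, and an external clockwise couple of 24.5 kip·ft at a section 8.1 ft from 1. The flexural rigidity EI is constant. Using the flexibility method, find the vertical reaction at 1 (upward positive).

R_1 = 83.77 kip

Remove the prop at 2; the released (primary) structure is a cantilever built in at 1.
Primary-structure tip deflection at 2 by superposition:
  point load 92 at a = 9.45: Pa²(3L − a)/(6EI) = 42517/EI
  triangular load, peak 8.5 at the fixed end: w₀L⁴/(30EI) = 9411/EI
  clockwise couple 24.5 at a = 8.1: M₀a(2L − a)/(2EI) = 1875/EI
  δ_0 = 53803/EI
Flexibility coefficient — unit upward force at 2: δ_{22} = L³/(3EI) = 820.1/EI.
Compatibility at 2: δ_0 − R_2·δ_{22} = 0, so R_2 = 53803/820.1 = 65.6 kip.
Vertical equilibrium: R_1 = ΣP − R_2 = 149.4 − 65.6 = 83.77 kip.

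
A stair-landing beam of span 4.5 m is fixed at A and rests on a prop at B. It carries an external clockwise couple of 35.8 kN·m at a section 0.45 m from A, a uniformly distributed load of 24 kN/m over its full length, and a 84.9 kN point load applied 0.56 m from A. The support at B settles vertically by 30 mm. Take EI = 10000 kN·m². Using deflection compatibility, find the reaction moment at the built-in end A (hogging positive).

Release the roller at B. Primary structure: cantilever fixed at A.
Free-end deflection of the primary structure under the applied loading (downward +):
  clockwise couple 35.8 at a = 0.45: M₀a(2L − a)/(2EI) = 68.87/EI
  UDL 24: wL⁴/(8EI) = 1230/EI
  point load 84.9 at a = 0.56: Pa²(3L − a)/(6EI) = 57.42/EI
  δ_0 = 1356/EI
Flexibility coefficient — unit upward force at B: δ_{BB} = L³/(3EI) = 30.38/EI.
With EI = 10000 kN·m²: δ_0 = 0.13565 m and δ_{BB} = 0.003037 m/kN.
Compatibility — the beam at B must follow the support down by 0.03 m: δ_0 − R_B·δ_{BB} = 0.03, so R_B = (0.13565 − 0.03)/0.003037 = 34.78 kN.
Moment equilibrium about A: M_A = Σ(load moments about A) − R_B·L = 326.3 − 34.78×4.5 = 169.8 kN·m.

M_A = 169.8 kN·m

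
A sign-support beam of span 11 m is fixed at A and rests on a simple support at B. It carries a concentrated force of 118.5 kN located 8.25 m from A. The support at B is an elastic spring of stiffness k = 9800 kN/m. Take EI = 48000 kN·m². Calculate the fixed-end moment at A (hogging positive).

M_A = 161.8 kN·m

Choose R_B as the redundant. The primary structure is the cantilever fixed at A.
Deflection at B on the released cantilever, summing each load's contribution:
  point load 118.5 at a = 8.25: Pa²(3L − a)/(6EI) = 33270/EI
Tip deflection under a unit load at B: L³/(3EI) = 443.7/EI.
With EI = 48000 kN·m²: δ_0 = 0.69312 m and δ_{BB} = 0.009243 m/kN.
Compatibility — the spring shortens by R_B/k under the reaction it provides: δ_0 − R_B·δ_{BB} = R_B/k. With 1/k = 0.000102 m/kN, R_B = δ_0 / (δ_{BB} + 1/k) = 0.69312 / (0.009243 + 0.000102) = 74.17 kN.
Moment equilibrium about A: M_A = Σ(load moments about A) − R_B·L = 977.6 − 74.17×11 = 161.8 kN·m.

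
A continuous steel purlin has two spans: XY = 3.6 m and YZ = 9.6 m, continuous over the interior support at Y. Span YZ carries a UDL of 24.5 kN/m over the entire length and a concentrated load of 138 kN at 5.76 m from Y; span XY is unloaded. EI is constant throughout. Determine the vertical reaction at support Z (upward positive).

R_Z = 162.2 kN

Take M_Y as the redundant. Released structure: two simple spans XY and YZ with a hinge at Y.
End slopes at the hinge Y, treating each span as simply supported:
  span YZ: UDL 24.5: wL³/(24EI) = 903.2/EI
  span YZ: point load 138 at a = 5.76: Pab(L + b)/(6LEI) = 712.2/EI
  relative rotation θ_0 = (0 + 1615)/EI = 1615/EI
A unit hogging moment at Y produces rotation L₁/(3EI) + L₂/(3EI) = 4.4/EI.
Slope continuity at Y: θ_0 = M_Y·4.4/EI, so M_Y = 1615/4.4 = 367.1 kN·m (hogging).
Span YZ, ΣM about Z: R_Y^{YZ}·9.6 = 1659 + 367.1, so R_Y^{YZ} = 211 kN and R_Z = 373.2 − 211 = 162.2 kN.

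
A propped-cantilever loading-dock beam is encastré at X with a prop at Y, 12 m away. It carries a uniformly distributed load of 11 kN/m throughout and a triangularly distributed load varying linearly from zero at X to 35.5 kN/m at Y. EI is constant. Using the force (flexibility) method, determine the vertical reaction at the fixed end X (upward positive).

R_X = 178.3 kN

Remove the prop at Y; the released (primary) structure is a cantilever built in at X.
Deflection at Y on the released cantilever, summing each load's contribution:
  UDL 11: wL⁴/(8EI) = 28512/EI
  triangular load, peak 35.5 at the free end: 11w₀L⁴/(120EI) = 67478/EI
  δ_0 = 95990/EI
Tip deflection under a unit load at Y: L³/(3EI) = 576/EI.
The prop prevents deflection at Y: R_Y = δ_0/δ_{YY} = 95990/576 = 166.7 kN.
Vertical equilibrium: R_X = ΣP − R_Y = 345 − 166.7 = 178.3 kN.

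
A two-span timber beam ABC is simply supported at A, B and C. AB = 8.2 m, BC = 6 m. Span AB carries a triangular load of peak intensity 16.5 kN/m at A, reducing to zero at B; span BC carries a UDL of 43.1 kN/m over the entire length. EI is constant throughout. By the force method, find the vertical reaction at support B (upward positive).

Insert a hinge at B; M_B is the redundant, and each span becomes simply supported.
End slopes at the hinge B, treating each span as simply supported:
  span AB: triangular load, peak 16.5: 7w₀L³/(360EI) = 176.9/EI
  span BC: UDL 43.1: wL³/(24EI) = 387.9/EI
  relative rotation θ_0 = (176.9 + 387.9)/EI = 564.8/EI
A unit hogging moment at B produces rotation L₁/(3EI) + L₂/(3EI) = 4.733/EI.
Slope continuity at B: θ_0 = M_B·4.733/EI, so M_B = 564.8/4.733 = 119.3 kN·m (hogging).
Span AB, ΣM about A with M_B applied at B: R_B^{AB}·8.2 = 184.9 + 119.3, so R_B^{AB} = 37.1 kN and R_A = 67.65 − 37.1 = 30.55 kN.
Span BC, ΣM about C: R_B^{BC}·6 = 775.8 + 119.3, so R_B^{BC} = 149.2 kN and R_C = 258.6 − 149.2 = 109.4 kN.
R_B = 37.1 + 149.2 = 186.3 kN.

R_B = 186.3 kN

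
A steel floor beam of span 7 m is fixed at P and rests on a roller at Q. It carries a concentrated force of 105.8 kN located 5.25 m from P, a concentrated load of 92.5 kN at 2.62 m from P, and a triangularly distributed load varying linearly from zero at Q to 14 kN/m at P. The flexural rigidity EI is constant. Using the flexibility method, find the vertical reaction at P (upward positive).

Release the roller at Q. Primary structure: cantilever fixed at P.
Deflection at Q on the released cantilever, summing each load's contribution:
  point load 105.8 at a = 5.25: Pa²(3L − a)/(6EI) = 7655/EI
  point load 92.5 at a = 2.62: Pa²(3L − a)/(6EI) = 1945/EI
  triangular load, peak 14 at the fixed end: w₀L⁴/(30EI) = 1120/EI
  δ_0 = 10720/EI
Tip deflection under a unit load at Q: L³/(3EI) = 114.3/EI.
Compatibility at Q: δ_0 − R_Q·δ_{QQ} = 0, so R_Q = 10720/114.3 = 93.76 kN.
Vertical equilibrium: R_P = ΣP − R_Q = 247.3 − 93.76 = 153.5 kN.

R_P = 153.5 kN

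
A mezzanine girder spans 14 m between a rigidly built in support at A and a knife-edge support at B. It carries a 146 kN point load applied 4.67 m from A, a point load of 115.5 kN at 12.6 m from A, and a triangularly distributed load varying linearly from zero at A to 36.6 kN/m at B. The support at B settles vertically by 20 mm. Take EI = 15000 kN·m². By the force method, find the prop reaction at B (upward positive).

R_B = 260.5 kN

Choose R_B as the redundant. The primary structure is the cantilever fixed at A.
Free-end deflection of the primary structure under the applied loading (downward +):
  point load 146 at a = 4.67: Pa²(3L − a)/(6EI) = 19810/EI
  point load 115.5 at a = 12.6: Pa²(3L − a)/(6EI) = 89850/EI
  triangular load, peak 36.6 at the free end: 11w₀L⁴/(120EI) = 128886/EI
  δ_0 = 238546/EI
Flexibility coefficient — unit upward force at B: δ_{BB} = L³/(3EI) = 914.7/EI.
With EI = 15000 kN·m²: δ_0 = 15.903 m and δ_{BB} = 0.060978 m/kN.
Compatibility — the beam at B must follow the support down by 0.02 m: δ_0 − R_B·δ_{BB} = 0.02, so R_B = (15.903 − 0.02)/0.060978 = 260.5 kN.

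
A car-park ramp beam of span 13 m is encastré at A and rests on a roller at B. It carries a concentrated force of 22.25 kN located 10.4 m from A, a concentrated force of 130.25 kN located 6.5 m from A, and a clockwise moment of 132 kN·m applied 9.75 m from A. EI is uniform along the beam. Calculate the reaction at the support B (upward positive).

R_B = 70.65 kN

Take the reaction at B as the redundant and release it; the primary structure is a cantilever fixed at A.
Primary-structure tip deflection at B by superposition:
  point load 22.25 at a = 10.4: Pa²(3L − a)/(6EI) = 11471/EI
  point load 130.25 at a = 6.5: Pa²(3L − a)/(6EI) = 29808/EI
  clockwise couple 132 at a = 9.75: M₀a(2L − a)/(2EI) = 10457/EI
  δ_0 = 51736/EI
Tip deflection under a unit load at B: L³/(3EI) = 732.3/EI.
The prop prevents deflection at B: R_B = δ_0/δ_{BB} = 51736/732.3 = 70.65 kN.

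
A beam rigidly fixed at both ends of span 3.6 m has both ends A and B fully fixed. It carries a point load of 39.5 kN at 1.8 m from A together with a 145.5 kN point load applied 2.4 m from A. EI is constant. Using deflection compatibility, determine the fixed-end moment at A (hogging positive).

M_A = 56.58 kN·m

Release both end moments; the primary structure is a simply-supported span AB with redundants M_A and M_B.
On the primary (simply-supported) span, the end slopes from the loading are:
  at A: point load 39.5 at a = 1.8: Pab(L + b)/(6LEI) = 32/EI
  at B: point load 39.5 at a = 1.8: Pab(L + a)/(6LEI) = 32/EI
  at A: point load 145.5 at a = 2.4: Pab(L + b)/(6LEI) = 93.12/EI
  at B: point load 145.5 at a = 2.4: Pab(L + a)/(6LEI) = 116.4/EI
  θ_A0 = 125.1/EI,  θ_B0 = 148.4/EI
Flexibility coefficients: a unit moment at one end gives L/(3EI) there and L/(6EI) at the far end, so f₁₁ = f₂₂ = 1.2/EI and f₁₂ = f₂₁ = 0.6/EI.
Compatibility — zero rotation at each built-in end:
  1.2 M_A + 0.6 M_B = 125.1
  0.6 M_A + 1.2 M_B = 148.4
Solving the pair gives M_A = 56.58 kN·m and M_B = 95.38 kN·m (hogging).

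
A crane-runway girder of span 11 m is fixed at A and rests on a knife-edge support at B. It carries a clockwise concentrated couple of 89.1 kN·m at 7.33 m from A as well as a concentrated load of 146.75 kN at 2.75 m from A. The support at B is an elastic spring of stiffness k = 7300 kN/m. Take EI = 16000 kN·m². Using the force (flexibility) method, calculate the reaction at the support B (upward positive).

R_B = 23.29 kN

Remove the prop at B; the released (primary) structure is a cantilever built in at A.
Free-end deflection of the primary structure under the applied loading (downward +):
  clockwise couple 89.1 at a = 7.33: M₀a(2L − a)/(2EI) = 4791/EI
  point load 146.75 at a = 2.75: Pa²(3L − a)/(6EI) = 5595/EI
  δ_0 = 10386/EI
Tip deflection under a unit load at B: L³/(3EI) = 443.7/EI.
With EI = 16000 kN·m²: δ_0 = 0.64911 m and δ_{BB} = 0.027729 m/kN.
Compatibility — the spring shortens by R_B/k under the reaction it provides: δ_0 − R_B·δ_{BB} = R_B/k. With 1/k = 0.000137 m/kN, R_B = δ_0 / (δ_{BB} + 1/k) = 0.64911 / (0.027729 + 0.000137) = 23.29 kN.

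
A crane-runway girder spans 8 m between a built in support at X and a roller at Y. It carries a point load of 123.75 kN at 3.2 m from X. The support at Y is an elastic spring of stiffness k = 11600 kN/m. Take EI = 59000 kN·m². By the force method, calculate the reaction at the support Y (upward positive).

R_Y = 25 kN

Release the roller at Y. Primary structure: cantilever fixed at X.
Primary-structure tip deflection at Y by superposition:
  point load 123.75 at a = 3.2: Pa²(3L − a)/(6EI) = 4393/EI
Flexibility coefficient — unit upward force at Y: δ_{YY} = L³/(3EI) = 170.7/EI.
With EI = 59000 kN·m²: δ_0 = 0.074457 m and δ_{YY} = 0.002893 m/kN.
Compatibility — the spring shortens by R_Y/k under the reaction it provides: δ_0 − R_Y·δ_{YY} = R_Y/k. With 1/k = 0.000086 m/kN, R_Y = δ_0 / (δ_{YY} + 1/k) = 0.074457 / (0.002893 + 0.000086) = 25 kN.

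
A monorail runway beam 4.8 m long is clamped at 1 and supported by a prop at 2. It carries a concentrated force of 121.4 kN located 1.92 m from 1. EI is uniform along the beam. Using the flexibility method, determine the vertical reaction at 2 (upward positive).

Choose R_2 as the redundant. The primary structure is the cantilever fixed at 1.
Downward deflection at the released point 2 due to the loads:
  point load 121.4 at a = 1.92: Pa²(3L − a)/(6EI) = 930.9/EI
Flexibility coefficient — unit upward force at 2: δ_{22} = L³/(3EI) = 36.86/EI.
Compatibility at 2: δ_0 − R_2·δ_{22} = 0, so R_2 = 930.9/36.86 = 25.25 kN.

R_2 = 25.25 kN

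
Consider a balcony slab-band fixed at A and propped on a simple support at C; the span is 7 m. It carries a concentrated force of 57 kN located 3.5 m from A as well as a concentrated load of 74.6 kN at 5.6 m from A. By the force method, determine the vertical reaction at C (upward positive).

R_C = 70.33 kN

Remove the prop at C; the released (primary) structure is a cantilever built in at A.
Downward deflection at the released point C due to the loads:
  point load 57 at a = 3.5: Pa²(3L − a)/(6EI) = 2037/EI
  point load 74.6 at a = 5.6: Pa²(3L − a)/(6EI) = 6005/EI
  δ_0 = 8041/EI
Flexibility coefficient — unit upward force at C: δ_{CC} = L³/(3EI) = 114.3/EI.
The prop prevents deflection at C: R_C = δ_0/δ_{CC} = 8041/114.3 = 70.33 kN.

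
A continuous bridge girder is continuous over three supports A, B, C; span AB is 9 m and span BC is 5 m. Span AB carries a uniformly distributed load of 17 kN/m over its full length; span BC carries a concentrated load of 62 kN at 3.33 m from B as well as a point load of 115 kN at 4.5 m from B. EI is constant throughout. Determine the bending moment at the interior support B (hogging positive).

M_B = 137.2 kN·m

Insert a hinge at B; M_B is the redundant, and each span becomes simply supported.
End slopes at the hinge B, treating each span as simply supported:
  span AB: UDL 17: wL³/(24EI) = 516.4/EI
  span BC: point load 62 at a = 3.33: Pab(L + b)/(6LEI) = 76.66/EI
  span BC: point load 115 at a = 4.5: Pab(L + b)/(6LEI) = 47.44/EI
  relative rotation θ_0 = (516.4 + 124.1)/EI = 640.5/EI
A unit hogging moment at B produces rotation L₁/(3EI) + L₂/(3EI) = 4.667/EI.
Slope continuity at B: θ_0 = M_B·4.667/EI, so M_B = 640.5/4.667 = 137.2 kN·m (hogging).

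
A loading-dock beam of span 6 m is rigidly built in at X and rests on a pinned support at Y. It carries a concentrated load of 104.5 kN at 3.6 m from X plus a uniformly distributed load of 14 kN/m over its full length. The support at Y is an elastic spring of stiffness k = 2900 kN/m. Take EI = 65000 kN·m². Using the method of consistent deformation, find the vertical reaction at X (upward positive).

R_X = 130.1 kN

Remove the prop at Y; the released (primary) structure is a cantilever built in at X.
Downward deflection at the released point Y due to the loads:
  point load 104.5 at a = 3.6: Pa²(3L − a)/(6EI) = 3250/EI
  UDL 14: wL⁴/(8EI) = 2268/EI
  δ_0 = 5518/EI
Flexibility coefficient — unit upward force at Y: δ_{YY} = L³/(3EI) = 72/EI.
With EI = 65000 kN·m²: δ_0 = 0.084898 m and δ_{YY} = 0.001108 m/kN.
Compatibility — the spring shortens by R_Y/k under the reaction it provides: δ_0 − R_Y·δ_{YY} = R_Y/k. With 1/k = 0.000345 m/kN, R_Y = δ_0 / (δ_{YY} + 1/k) = 0.084898 / (0.001108 + 0.000345) = 58.45 kN.
Vertical equilibrium: R_X = ΣP − R_Y = 188.5 − 58.45 = 130.1 kN.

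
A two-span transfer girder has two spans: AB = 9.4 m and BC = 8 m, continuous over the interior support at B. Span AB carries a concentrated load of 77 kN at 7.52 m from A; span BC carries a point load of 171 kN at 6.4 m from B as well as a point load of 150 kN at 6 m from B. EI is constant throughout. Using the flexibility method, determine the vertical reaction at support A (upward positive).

R_A = -3.892 kN

Insert a hinge at B; M_B is the redundant, and each span becomes simply supported.
Discontinuity in slope at B on the released structure — sum the simple-span end rotations:
  span AB: point load 77 at a = 7.52: Pab(L + a)/(6LEI) = 326.6/EI
  span BC: point load 171 at a = 6.4: Pab(L + b)/(6LEI) = 350.2/EI
  span BC: point load 150 at a = 6: Pab(L + b)/(6LEI) = 375/EI
  relative rotation θ_0 = (326.6 + 725.2)/EI = 1052/EI
A unit hogging moment at B produces rotation L₁/(3EI) + L₂/(3EI) = 5.8/EI.
Slope continuity at B: θ_0 = M_B·5.8/EI, so M_B = 1052/5.8 = 181.3 kN·m (hogging).
Span AB, ΣM about A with M_B applied at B: R_B^{AB}·9.4 = 579 + 181.3, so R_B^{AB} = 80.89 kN and R_A = 77 − 80.89 = -3.892 kN.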